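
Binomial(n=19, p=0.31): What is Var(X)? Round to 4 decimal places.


Var = n*p*(1-p) = 19 * 0.31 * 0.69 = 4.0641

4.0641


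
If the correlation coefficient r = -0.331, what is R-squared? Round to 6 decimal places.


R^2 = r^2 = (-0.331)^2 = 0.109561

0.109561


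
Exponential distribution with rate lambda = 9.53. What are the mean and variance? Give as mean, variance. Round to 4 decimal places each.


mean = 1/lam, var = 1/lam^2
mean = 1 / 9.53 = 100/953 ≈ 0.104932
lam^2 = 9.53^2 = 90.8209
var = 1 / 90.8209 ≈ 0.011011

0.1049, 0.0110


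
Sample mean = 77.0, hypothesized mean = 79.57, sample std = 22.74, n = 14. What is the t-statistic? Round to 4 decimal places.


t = (xbar - mu0) / (s/sqrt(n))
xbar - mu0 = 77.0 - 79.57 = -2.57
sqrt(14) ≈ 3.74165739
s/sqrt(n) = 22.74 / 3.74165739 ≈ 6.07752064
t = -2.57 / 6.07752064 ≈ -0.422870

-0.4229


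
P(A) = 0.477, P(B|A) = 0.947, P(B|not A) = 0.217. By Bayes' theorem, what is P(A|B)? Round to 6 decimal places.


P(A|B) = P(B|A)*P(A) / P(B), P(B) = P(B|A)*P(A) + P(B|not A)*P(not A)
P(B|A)*P(A) = 0.947 * 0.477 = 0.451719
P(B|not A)*P(not A) = 0.217 * 0.523 = 0.113491
P(B) = 0.451719 + 0.113491 = 0.56521
P(A|B) = 0.451719 / 0.56521 ≈ 0.79920560

0.799206


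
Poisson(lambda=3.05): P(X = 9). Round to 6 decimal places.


P = e^(-lam) * lam^k / k!
e^(-3.05) ≈ 0.04735892
lam^k = 3.05^9 ≈ 22840.129088
k! = 9! = 362880
P = 0.04735892 * 22840.129088 / 362880 ≈ 0.002981

0.002981


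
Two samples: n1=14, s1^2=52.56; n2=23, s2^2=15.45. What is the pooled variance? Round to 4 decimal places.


sp^2 = ((n1-1)*s1^2 + (n2-1)*s2^2)/(n1+n2-2)
(n1-1)*s1^2 = 13 * 52.56 = 683.28
(n2-1)*s2^2 = 22 * 15.45 = 339.9
numerator = 683.28 + 339.9 = 1023.18
n1+n2-2 = 35
sp^2 = 1023.18 / 35 = 51159/1750 ≈ 29.233714

29.2337


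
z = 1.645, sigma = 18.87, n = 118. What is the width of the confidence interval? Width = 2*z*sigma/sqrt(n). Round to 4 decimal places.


width = 2*z*sigma/sqrt(n)
2*z*sigma = 2 * 1.645 * 18.87 = 62.0823
sqrt(118) ≈ 10.862780
width = 62.0823 / 10.862780 ≈ 5.715139

5.7151


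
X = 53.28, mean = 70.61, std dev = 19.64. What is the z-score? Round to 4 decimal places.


z = (X - mu) / sigma
X - mu = 53.28 - 70.61 = -17.33
z = -17.33 / 19.64 = -1733/1964 ≈ -0.882383

-0.8824


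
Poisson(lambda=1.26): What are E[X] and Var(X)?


E[X] = Var(X) = lambda = 1.26

1.26, 1.26


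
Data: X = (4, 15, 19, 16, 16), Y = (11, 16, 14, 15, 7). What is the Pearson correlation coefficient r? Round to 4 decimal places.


r = sum((xi-xbar)(yi-ybar)) / sqrt(sum((xi-xbar)^2) * sum((yi-ybar)^2))
n = 5, xbar = 70/5 = 14, ybar = 63/5 = 12.6
Sxy = sum((xi-xbar)(yi-ybar)) = 20
Sxx = sum((xi-xbar)^2) = 134
Syy = sum((yi-ybar)^2) = 53.2
sqrt(Sxx*Syy) ≈ 84.432221
r = Sxy / sqrt(Sxx*Syy) = 20 / 84.432221 ≈ 0.236876

0.2369


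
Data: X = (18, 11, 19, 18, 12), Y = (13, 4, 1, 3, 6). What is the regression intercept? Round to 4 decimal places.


a = ybar - b*xbar, where b = sum((xi-xbar)(yi-ybar)) / sum((xi-xbar)^2)
n = 5, xbar = 78/5 = 15.6, ybar = 27/5 = 5.4
Sxy = sum((xi-xbar)(yi-ybar)) = 1.8
Sxx = sum((xi-xbar)^2) = 57.2
b = Sxy / Sxx = 9/286 ≈ 0.031469
a = 5.4 - 0.031469 * 15.6 = 54/11 ≈ 4.909091

4.9091


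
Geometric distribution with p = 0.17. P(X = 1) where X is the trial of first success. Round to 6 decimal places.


P = (1-p)^(k-1) * p
(1-p)^(k-1) = 0.83^0 = 1
P = 1 * 0.17 = 0.17

0.170000


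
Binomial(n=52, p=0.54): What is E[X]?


E[X] = n*p = 52 * 0.54 = 28.08

28.08


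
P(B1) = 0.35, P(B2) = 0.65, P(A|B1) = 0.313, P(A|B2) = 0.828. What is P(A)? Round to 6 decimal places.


P(A) = P(A|B1)*P(B1) + P(A|B2)*P(B2)
P(A|B1)*P(B1) = 0.313 * 0.35 = 0.10955
P(A|B2)*P(B2) = 0.828 * 0.65 = 0.5382
P(A) = 0.10955 + 0.5382 = 0.64775

0.647750


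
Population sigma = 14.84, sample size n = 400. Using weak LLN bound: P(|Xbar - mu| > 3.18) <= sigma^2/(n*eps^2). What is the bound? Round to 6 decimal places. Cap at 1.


bound = min(1, sigma^2/(n*eps^2))
sigma^2 = 14.84^2 = 220.2256
n*eps^2 = 400 * 3.18^2 = 400 * 10.1124 = 4044.96
sigma^2/(n*eps^2) = 220.2256 / 4044.96 = 49/900 ≈ 0.05444444

0.054444


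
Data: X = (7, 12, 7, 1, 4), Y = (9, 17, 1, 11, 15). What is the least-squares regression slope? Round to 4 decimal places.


b = sum((xi-xbar)(yi-ybar)) / sum((xi-xbar)^2)
n = 5, xbar = 31/5 = 6.2, ybar = 53/5 = 10.6
Sxy = sum((xi-xbar)(yi-ybar)) = 16.4
Sxx = sum((xi-xbar)^2) = 66.8
b = Sxy / Sxx = 41/167 ≈ 0.245509

0.2455


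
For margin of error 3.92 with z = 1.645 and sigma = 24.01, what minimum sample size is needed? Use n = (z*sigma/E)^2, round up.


z*sigma/E = 1.645 * 24.01 / 3.92 = 10.075625
(z*sigma/E)^2 ≈ 101.518219
round up: n = 102

102


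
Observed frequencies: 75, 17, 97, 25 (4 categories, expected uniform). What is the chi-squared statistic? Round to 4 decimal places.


chi2 = sum((O-E)^2/E), E = total/4
total = 214, E = 214/4 = 53.5
(75 - 53.5)^2 / 53.5 = 462.25 / 53.5 = 1849/214 ≈ 8.640187
(17 - 53.5)^2 / 53.5 = 1332.25 / 53.5 = 5329/214 ≈ 24.901869
(97 - 53.5)^2 / 53.5 = 1892.25 / 53.5 = 7569/214 ≈ 35.369159
(25 - 53.5)^2 / 53.5 = 812.25 / 53.5 = 3249/214 ≈ 15.182243
chi2 = 8998/107 ≈ 84.093458

84.0935


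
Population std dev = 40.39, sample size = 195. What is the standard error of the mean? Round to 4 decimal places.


SE = sigma / sqrt(n)
sqrt(195) ≈ 13.964240
SE = 40.39 / 13.964240 ≈ 2.892388

2.8924


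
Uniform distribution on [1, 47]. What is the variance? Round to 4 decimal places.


Var = (b-a)^2 / 12
(b-a)^2 = (47 - 1)^2 = 2116
Var = 2116/12 ≈ 176.333333

176.3333


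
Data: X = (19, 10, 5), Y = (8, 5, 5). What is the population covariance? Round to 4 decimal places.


Cov = (1/n)*sum((xi-xbar)(yi-ybar))
n = 3, xbar = 34/3 ≈ 11.333333, ybar = 18/3 = 6
sum((xi-xbar)(yi-ybar)) = 23
Cov = 23 / 3 = 23/3 ≈ 7.666667

7.6667


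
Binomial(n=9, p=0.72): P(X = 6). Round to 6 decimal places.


P = C(n,k) * p^k * (1-p)^(n-k)
C(9,6) = 84
p^k = 0.72^6 ≈ 0.1393141
(1-p)^(n-k) = 0.28^3 = 0.021952
P = 84 * 0.1393141 * 0.021952 ≈ 0.256891

0.256891


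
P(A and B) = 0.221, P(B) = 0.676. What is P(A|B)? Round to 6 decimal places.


P(A|B) = P(A and B) / P(B) = 0.221 / 0.676 = 17/52 ≈ 0.32692308

0.326923


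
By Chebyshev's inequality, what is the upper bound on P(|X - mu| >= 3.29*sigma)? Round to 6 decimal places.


P <= 1/k^2
k^2 = 3.29^2 = 10.8241
1/k^2 = 1 / 10.8241 ≈ 0.09238643

0.092386


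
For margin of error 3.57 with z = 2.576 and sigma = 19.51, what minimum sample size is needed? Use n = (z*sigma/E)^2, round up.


z*sigma/E = 2.576 * 19.51 / 3.57 = 89746/6375 ≈ 14.077804
(z*sigma/E)^2 ≈ 198.184563
round up: n = 199

199


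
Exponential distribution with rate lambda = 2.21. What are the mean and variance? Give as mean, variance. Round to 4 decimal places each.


mean = 1/lam, var = 1/lam^2
mean = 1 / 2.21 = 100/221 ≈ 0.452489
lam^2 = 2.21^2 = 4.8841
var = 1 / 4.8841 ≈ 0.204746

0.4525, 0.2047


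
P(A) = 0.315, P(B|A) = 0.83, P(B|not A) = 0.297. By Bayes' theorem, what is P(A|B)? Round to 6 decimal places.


P(A|B) = P(B|A)*P(A) / P(B), P(B) = P(B|A)*P(A) + P(B|not A)*P(not A)
P(B|A)*P(A) = 0.83 * 0.315 = 0.26145
P(B|not A)*P(not A) = 0.297 * 0.685 = 0.203445
P(B) = 0.26145 + 0.203445 = 0.464895
P(A|B) = 0.26145 / 0.464895 ≈ 0.56238505

0.562385


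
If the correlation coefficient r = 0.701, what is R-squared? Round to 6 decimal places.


R^2 = r^2 = (0.701)^2 = 0.491401

0.491401


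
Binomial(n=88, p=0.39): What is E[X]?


E[X] = n*p = 88 * 0.39 = 34.32

34.32


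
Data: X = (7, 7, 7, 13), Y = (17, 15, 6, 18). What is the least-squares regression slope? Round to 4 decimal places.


b = sum((xi-xbar)(yi-ybar)) / sum((xi-xbar)^2)
n = 4, xbar = 34/4 = 8.5, ybar = 56/4 = 14
Sxy = sum((xi-xbar)(yi-ybar)) = 24
Sxx = sum((xi-xbar)^2) = 27
b = Sxy / Sxx = 8/9 ≈ 0.888889

0.8889


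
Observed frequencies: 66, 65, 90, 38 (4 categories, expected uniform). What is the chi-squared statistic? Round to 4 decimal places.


chi2 = sum((O-E)^2/E), E = total/4
total = 259, E = 259/4 = 64.75
(66 - 64.75)^2 / 64.75 = 1.5625 / 64.75 = 25/1036 ≈ 0.024131
(65 - 64.75)^2 / 64.75 = 0.0625 / 64.75 = 1/1036 ≈ 0.000965
(90 - 64.75)^2 / 64.75 = 637.5625 / 64.75 = 10201/1036 ≈ 9.846525
(38 - 64.75)^2 / 64.75 = 715.5625 / 64.75 = 11449/1036 ≈ 11.051158
chi2 = 5419/259 ≈ 20.922780

20.9228


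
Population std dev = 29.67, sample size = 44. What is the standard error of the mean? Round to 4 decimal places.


SE = sigma / sqrt(n)
sqrt(44) ≈ 6.633250
SE = 29.67 / 6.633250 ≈ 4.472921

4.4729


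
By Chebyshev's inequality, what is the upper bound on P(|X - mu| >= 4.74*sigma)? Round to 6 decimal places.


P <= 1/k^2
k^2 = 4.74^2 = 22.4676
1/k^2 = 1 / 22.4676 ≈ 0.04450854

0.044509


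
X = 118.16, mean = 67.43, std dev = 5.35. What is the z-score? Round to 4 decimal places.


z = (X - mu) / sigma
X - mu = 118.16 - 67.43 = 50.73
z = 50.73 / 5.35 = 5073/535 ≈ 9.482243

9.4822


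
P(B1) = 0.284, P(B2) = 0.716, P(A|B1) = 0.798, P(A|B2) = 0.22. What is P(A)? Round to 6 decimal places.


P(A) = P(A|B1)*P(B1) + P(A|B2)*P(B2)
P(A|B1)*P(B1) = 0.798 * 0.284 = 0.226632
P(A|B2)*P(B2) = 0.22 * 0.716 = 0.15752
P(A) = 0.226632 + 0.15752 = 0.384152

0.384152


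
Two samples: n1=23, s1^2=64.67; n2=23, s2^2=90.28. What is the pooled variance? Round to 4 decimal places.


sp^2 = ((n1-1)*s1^2 + (n2-1)*s2^2)/(n1+n2-2)
(n1-1)*s1^2 = 22 * 64.67 = 1422.74
(n2-1)*s2^2 = 22 * 90.28 = 1986.16
numerator = 1422.74 + 1986.16 = 3408.9
n1+n2-2 = 44
sp^2 = 3408.9 / 44 = 77.475

77.4750


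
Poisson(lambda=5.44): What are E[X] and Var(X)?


E[X] = Var(X) = lambda = 5.44

5.44, 5.44


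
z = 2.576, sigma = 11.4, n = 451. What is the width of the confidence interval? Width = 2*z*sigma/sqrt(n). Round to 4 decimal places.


width = 2*z*sigma/sqrt(n)
2*z*sigma = 2 * 2.576 * 11.4 = 58.7328
sqrt(451) ≈ 21.236761
width = 58.7328 / 21.236761 ≈ 2.765620

2.7656


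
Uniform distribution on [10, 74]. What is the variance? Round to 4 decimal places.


Var = (b-a)^2 / 12
(b-a)^2 = (74 - 10)^2 = 4096
Var = 4096/12 ≈ 341.333333

341.3333


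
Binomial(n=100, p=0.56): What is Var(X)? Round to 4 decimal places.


Var = n*p*(1-p) = 100 * 0.56 * 0.44 = 24.64

24.6400


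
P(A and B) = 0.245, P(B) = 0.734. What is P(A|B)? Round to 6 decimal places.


P(A|B) = P(A and B) / P(B) = 0.245 / 0.734 = 245/734 ≈ 0.33378747

0.333787


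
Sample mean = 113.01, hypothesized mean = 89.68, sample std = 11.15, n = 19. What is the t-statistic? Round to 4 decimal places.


t = (xbar - mu0) / (s/sqrt(n))
xbar - mu0 = 113.01 - 89.68 = 23.33
sqrt(19) ≈ 4.35889894
s/sqrt(n) = 11.15 / 4.35889894 ≈ 2.55798543
t = 23.33 / 2.55798543 ≈ 9.120459

9.1205


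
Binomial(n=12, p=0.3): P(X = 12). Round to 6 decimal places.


P = C(n,k) * p^k * (1-p)^(n-k)
C(12,12) = 1
p^k = 0.3^12 = 0.000000531441
(1-p)^(n-k) = 0.7^0 = 1
P = 1 * 0.000000531441 * 1 ≈ 0.000001

0.000001


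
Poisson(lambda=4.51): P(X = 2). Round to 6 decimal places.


P = e^(-lam) * lam^k / k!
e^(-4.51) ≈ 0.01099846
lam^k = 4.51^2 = 20.3401
k! = 2! = 2
P = 0.01099846 * 20.3401 / 2 ≈ 0.111855

0.111855


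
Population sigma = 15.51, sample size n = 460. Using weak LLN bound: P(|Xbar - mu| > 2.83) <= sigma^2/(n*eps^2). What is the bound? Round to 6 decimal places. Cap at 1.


bound = min(1, sigma^2/(n*eps^2))
sigma^2 = 15.51^2 = 240.5601
n*eps^2 = 460 * 2.83^2 = 460 * 8.0089 = 3684.094
sigma^2/(n*eps^2) = 240.5601 / 3684.094 ≈ 0.06529695

0.065297


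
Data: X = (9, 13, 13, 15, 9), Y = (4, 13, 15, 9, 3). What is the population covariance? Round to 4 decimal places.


Cov = (1/n)*sum((xi-xbar)(yi-ybar))
n = 5, xbar = 59/5 = 11.8, ybar = 44/5 = 8.8
sum((xi-xbar)(yi-ybar)) = 42.8
Cov = 42.8 / 5 = 8.56

8.5600


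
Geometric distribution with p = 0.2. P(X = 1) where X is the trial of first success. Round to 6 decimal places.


P = (1-p)^(k-1) * p
(1-p)^(k-1) = 0.8^0 = 1
P = 1 * 0.2 = 0.2

0.200000


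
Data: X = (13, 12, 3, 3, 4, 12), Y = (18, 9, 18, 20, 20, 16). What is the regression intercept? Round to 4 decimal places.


a = ybar - b*xbar, where b = sum((xi-xbar)(yi-ybar)) / sum((xi-xbar)^2)
n = 6, xbar = 47/6 ≈ 7.833333, ybar = 101/6 ≈ 16.833333
Sxy = sum((xi-xbar)(yi-ybar)) = -379/6 ≈ -63.166667
Sxx = sum((xi-xbar)^2) = 737/6 ≈ 122.833333
b = Sxy / Sxx = -379/737 ≈ -0.514247
a = 16.833333 - (-0.514247) * 7.833333 = 15375/737 ≈ 20.861601

20.8616


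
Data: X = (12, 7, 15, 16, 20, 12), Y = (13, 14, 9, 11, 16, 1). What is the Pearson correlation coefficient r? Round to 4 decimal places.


r = sum((xi-xbar)(yi-ybar)) / sqrt(sum((xi-xbar)^2) * sum((yi-ybar)^2))
n = 6, xbar = 82/6 = 41/3 ≈ 13.666667, ybar = 64/6 = 32/3 ≈ 10.666667
Sxy = sum((xi-xbar)(yi-ybar)) = 67/3 ≈ 22.333333
Sxx = sum((xi-xbar)^2) = 292/3 ≈ 97.333333
Syy = sum((yi-ybar)^2) = 424/3 ≈ 141.333333
sqrt(Sxx*Syy) ≈ 117.287870
r = Sxy / sqrt(Sxx*Syy) = 22.333333 / 117.287870 ≈ 0.190415

0.1904


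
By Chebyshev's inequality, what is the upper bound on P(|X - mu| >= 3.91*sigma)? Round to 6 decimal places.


P <= 1/k^2
k^2 = 3.91^2 = 15.2881
1/k^2 = 1 / 15.2881 ≈ 0.06541035

0.065410


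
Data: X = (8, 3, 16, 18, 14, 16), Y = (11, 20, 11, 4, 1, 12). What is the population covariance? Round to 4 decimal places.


Cov = (1/n)*sum((xi-xbar)(yi-ybar))
n = 6, xbar = 75/6 = 12.5, ybar = 59/6 ≈ 9.833333
sum((xi-xbar)(yi-ybar)) = -135.5
Cov = -135.5 / 6 = -271/12 ≈ -22.583333

-22.5833


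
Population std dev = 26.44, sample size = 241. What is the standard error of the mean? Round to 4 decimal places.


SE = sigma / sqrt(n)
sqrt(241) ≈ 15.524175
SE = 26.44 / 15.524175 ≈ 1.703150

1.7032


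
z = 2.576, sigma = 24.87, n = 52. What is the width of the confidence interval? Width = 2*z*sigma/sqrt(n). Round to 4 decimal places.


width = 2*z*sigma/sqrt(n)
2*z*sigma = 2 * 2.576 * 24.87 = 128.13024
sqrt(52) ≈ 7.211103
width = 128.13024 / 7.211103 ≈ 17.768467

17.7685


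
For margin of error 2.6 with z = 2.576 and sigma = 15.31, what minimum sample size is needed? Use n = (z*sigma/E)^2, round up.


z*sigma/E = 2.576 * 15.31 / 2.6 ≈ 15.168677
(z*sigma/E)^2 ≈ 230.088760
round up: n = 231

231


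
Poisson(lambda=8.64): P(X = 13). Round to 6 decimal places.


P = e^(-lam) * lam^k / k!
e^(-8.64) ≈ 0.0001768869
lam^k = 8.64^13 ≈ 1495128955046.678111
k! = 13! = 6227020800
P = 0.0001768869 * 1495128955046.678111 / 6227020800 ≈ 0.042471

0.042471


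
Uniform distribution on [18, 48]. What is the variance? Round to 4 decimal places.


Var = (b-a)^2 / 12
(b-a)^2 = (48 - 18)^2 = 900
Var = 900/12 = 75

75.0000


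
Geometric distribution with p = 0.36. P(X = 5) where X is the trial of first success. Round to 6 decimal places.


P = (1-p)^(k-1) * p
(1-p)^(k-1) = 0.64^4 ≈ 0.1677722
P = 0.1677722 * 0.36 ≈ 0.06039798

0.060398


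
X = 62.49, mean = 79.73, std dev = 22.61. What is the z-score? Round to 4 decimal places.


z = (X - mu) / sigma
X - mu = 62.49 - 79.73 = -17.24
z = -17.24 / 22.61 = -1724/2261 ≈ -0.762494

-0.7625


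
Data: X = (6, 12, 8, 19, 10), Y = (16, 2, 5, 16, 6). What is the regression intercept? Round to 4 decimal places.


a = ybar - b*xbar, where b = sum((xi-xbar)(yi-ybar)) / sum((xi-xbar)^2)
n = 5, xbar = 55/5 = 11, ybar = 45/5 = 9
Sxy = sum((xi-xbar)(yi-ybar)) = 29
Sxx = sum((xi-xbar)^2) = 100
b = Sxy / Sxx = 0.29
a = 9 - 0.29 * 11 = 5.81

5.8100


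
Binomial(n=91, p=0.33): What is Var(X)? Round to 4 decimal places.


Var = n*p*(1-p) = 91 * 0.33 * 0.67 = 20.1201

20.1201


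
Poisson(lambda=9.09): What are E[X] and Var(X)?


E[X] = Var(X) = lambda = 9.09

9.09, 9.09


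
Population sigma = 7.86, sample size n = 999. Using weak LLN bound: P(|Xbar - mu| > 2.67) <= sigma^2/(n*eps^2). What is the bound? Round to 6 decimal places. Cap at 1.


bound = min(1, sigma^2/(n*eps^2))
sigma^2 = 7.86^2 = 61.7796
n*eps^2 = 999 * 2.67^2 = 999 * 7.1289 = 7121.7711
sigma^2/(n*eps^2) = 61.7796 / 7121.7711 ≈ 0.00867475

0.008675


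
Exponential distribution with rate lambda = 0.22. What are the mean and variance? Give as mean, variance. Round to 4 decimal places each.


mean = 1/lam, var = 1/lam^2
mean = 1 / 0.22 = 50/11 ≈ 4.545455
lam^2 = 0.22^2 = 0.0484
var = 1 / 0.0484 = 2500/121 ≈ 20.661157

4.5455, 20.6612


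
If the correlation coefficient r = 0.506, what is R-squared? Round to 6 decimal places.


R^2 = r^2 = (0.506)^2 = 0.256036

0.256036


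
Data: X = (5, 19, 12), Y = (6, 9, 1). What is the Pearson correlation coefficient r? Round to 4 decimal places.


r = sum((xi-xbar)(yi-ybar)) / sqrt(sum((xi-xbar)^2) * sum((yi-ybar)^2))
n = 3, xbar = 36/3 = 12, ybar = 16/3 ≈ 5.333333
Sxy = sum((xi-xbar)(yi-ybar)) = 21
Sxx = sum((xi-xbar)^2) = 98
Syy = sum((yi-ybar)^2) = 98/3 ≈ 32.666667
sqrt(Sxx*Syy) ≈ 56.580326
r = Sxy / sqrt(Sxx*Syy) = 21 / 56.580326 ≈ 0.371154

0.3712


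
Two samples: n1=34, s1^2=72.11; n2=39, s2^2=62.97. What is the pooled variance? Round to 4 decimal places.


sp^2 = ((n1-1)*s1^2 + (n2-1)*s2^2)/(n1+n2-2)
(n1-1)*s1^2 = 33 * 72.11 = 2379.63
(n2-1)*s2^2 = 38 * 62.97 = 2392.86
numerator = 2379.63 + 2392.86 = 4772.49
n1+n2-2 = 71
sp^2 = 4772.49 / 71 = 477249/7100 ≈ 67.218169

67.2182


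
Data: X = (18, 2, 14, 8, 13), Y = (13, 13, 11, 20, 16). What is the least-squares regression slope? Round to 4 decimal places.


b = sum((xi-xbar)(yi-ybar)) / sum((xi-xbar)^2)
n = 5, xbar = 55/5 = 11, ybar = 73/5 = 14.6
Sxy = sum((xi-xbar)(yi-ybar)) = -21
Sxx = sum((xi-xbar)^2) = 152
b = Sxy / Sxx = -21/152 ≈ -0.138158

-0.1382


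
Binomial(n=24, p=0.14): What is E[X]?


E[X] = n*p = 24 * 0.14 = 3.36

3.36


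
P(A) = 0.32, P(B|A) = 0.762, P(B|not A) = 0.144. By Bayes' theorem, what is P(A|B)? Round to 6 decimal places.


P(A|B) = P(B|A)*P(A) / P(B), P(B) = P(B|A)*P(A) + P(B|not A)*P(not A)
P(B|A)*P(A) = 0.762 * 0.32 = 0.24384
P(B|not A)*P(not A) = 0.144 * 0.68 = 0.09792
P(B) = 0.24384 + 0.09792 = 0.34176
P(A|B) = 0.24384 / 0.34176 = 127/178 ≈ 0.71348315

0.713483


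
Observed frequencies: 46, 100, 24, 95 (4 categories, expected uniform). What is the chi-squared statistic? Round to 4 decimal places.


chi2 = sum((O-E)^2/E), E = total/4
total = 265, E = 265/4 = 66.25
(46 - 66.25)^2 / 66.25 = 410.0625 / 66.25 = 6561/1060 ≈ 6.189623
(100 - 66.25)^2 / 66.25 = 1139.0625 / 66.25 = 3645/212 ≈ 17.193396
(24 - 66.25)^2 / 66.25 = 1785.0625 / 66.25 = 28561/1060 ≈ 26.944340
(95 - 66.25)^2 / 66.25 = 826.5625 / 66.25 = 2645/212 ≈ 12.476415
chi2 = 16643/265 ≈ 62.803774

62.8038


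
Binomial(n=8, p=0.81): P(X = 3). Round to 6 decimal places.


P = C(n,k) * p^k * (1-p)^(n-k)
C(8,3) = 56
p^k = 0.81^3 = 0.531441
(1-p)^(n-k) = 0.19^5 = 0.0002476099
P = 56 * 0.531441 * 0.0002476099 ≈ 0.007369

0.007369


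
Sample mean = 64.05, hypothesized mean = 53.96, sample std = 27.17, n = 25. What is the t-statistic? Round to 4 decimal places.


t = (xbar - mu0) / (s/sqrt(n))
xbar - mu0 = 64.05 - 53.96 = 10.09
sqrt(25) = 5
s/sqrt(n) = 27.17 / 5 = 5.434
t = 10.09 / 5.434 = 5045/2717 ≈ 1.856827

1.8568


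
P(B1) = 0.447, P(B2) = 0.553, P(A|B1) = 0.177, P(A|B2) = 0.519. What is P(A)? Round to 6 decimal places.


P(A) = P(A|B1)*P(B1) + P(A|B2)*P(B2)
P(A|B1)*P(B1) = 0.177 * 0.447 = 0.079119
P(A|B2)*P(B2) = 0.519 * 0.553 = 0.287007
P(A) = 0.079119 + 0.287007 = 0.366126

0.366126


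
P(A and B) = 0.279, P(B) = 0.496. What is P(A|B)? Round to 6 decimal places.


P(A|B) = P(A and B) / P(B) = 0.279 / 0.496 = 0.5625

0.562500


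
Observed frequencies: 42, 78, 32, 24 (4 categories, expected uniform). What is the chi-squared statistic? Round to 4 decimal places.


chi2 = sum((O-E)^2/E), E = total/4
total = 176, E = 176/4 = 44
(42 - 44)^2 / 44 = 4 / 44 = 1/11 ≈ 0.090909
(78 - 44)^2 / 44 = 1156 / 44 = 289/11 ≈ 26.272727
(32 - 44)^2 / 44 = 144 / 44 = 36/11 ≈ 3.272727
(24 - 44)^2 / 44 = 400 / 44 = 100/11 ≈ 9.090909
chi2 = 426/11 ≈ 38.727273

38.7273


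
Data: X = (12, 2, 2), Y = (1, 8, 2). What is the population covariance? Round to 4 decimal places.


Cov = (1/n)*sum((xi-xbar)(yi-ybar))
n = 3, xbar = 16/3 ≈ 5.333333, ybar = 11/3 ≈ 3.666667
sum((xi-xbar)(yi-ybar)) = -80/3 ≈ -26.666667
Cov = -26.666667 / 3 = -80/9 ≈ -8.888889

-8.8889


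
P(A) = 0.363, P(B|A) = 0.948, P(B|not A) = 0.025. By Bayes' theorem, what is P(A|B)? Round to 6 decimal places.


P(A|B) = P(B|A)*P(A) / P(B), P(B) = P(B|A)*P(A) + P(B|not A)*P(not A)
P(B|A)*P(A) = 0.948 * 0.363 = 0.344124
P(B|not A)*P(not A) = 0.025 * 0.637 = 0.015925
P(B) = 0.344124 + 0.015925 = 0.360049
P(A|B) = 0.344124 / 0.360049 ≈ 0.95576991

0.955770


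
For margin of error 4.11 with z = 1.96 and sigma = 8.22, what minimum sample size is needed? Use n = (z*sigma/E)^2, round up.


z*sigma/E = 1.96 * 8.22 / 4.11 = 3.92
(z*sigma/E)^2 = 15.3664
round up: n = 16

16


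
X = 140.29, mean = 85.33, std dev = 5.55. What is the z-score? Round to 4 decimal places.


z = (X - mu) / sigma
X - mu = 140.29 - 85.33 = 54.96
z = 54.96 / 5.55 = 1832/185 ≈ 9.902703

9.9027


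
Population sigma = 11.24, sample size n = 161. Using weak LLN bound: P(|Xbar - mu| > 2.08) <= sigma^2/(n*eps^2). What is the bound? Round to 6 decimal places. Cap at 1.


bound = min(1, sigma^2/(n*eps^2))
sigma^2 = 11.24^2 = 126.3376
n*eps^2 = 161 * 2.08^2 = 161 * 4.3264 = 696.5504
sigma^2/(n*eps^2) = 126.3376 / 696.5504 ≈ 0.18137611

0.181376


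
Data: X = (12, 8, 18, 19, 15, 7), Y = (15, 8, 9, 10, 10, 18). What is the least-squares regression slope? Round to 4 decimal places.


b = sum((xi-xbar)(yi-ybar)) / sum((xi-xbar)^2)
n = 6, xbar = 79/6 ≈ 13.166667, ybar = 70/6 = 35/3 ≈ 11.666667
Sxy = sum((xi-xbar)(yi-ybar)) = -149/3 ≈ -49.666667
Sxx = sum((xi-xbar)^2) = 761/6 ≈ 126.833333
b = Sxy / Sxx = -298/761 ≈ -0.391590

-0.3916


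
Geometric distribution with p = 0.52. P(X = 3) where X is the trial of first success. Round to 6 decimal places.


P = (1-p)^(k-1) * p
(1-p)^(k-1) = 0.48^2 = 0.2304
P = 0.2304 * 0.52 = 0.119808

0.119808


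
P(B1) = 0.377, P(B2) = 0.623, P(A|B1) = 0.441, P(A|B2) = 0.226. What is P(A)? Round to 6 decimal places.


P(A) = P(A|B1)*P(B1) + P(A|B2)*P(B2)
P(A|B1)*P(B1) = 0.441 * 0.377 = 0.166257
P(A|B2)*P(B2) = 0.226 * 0.623 = 0.140798
P(A) = 0.166257 + 0.140798 = 0.307055

0.307055


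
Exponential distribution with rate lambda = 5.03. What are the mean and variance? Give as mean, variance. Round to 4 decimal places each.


mean = 1/lam, var = 1/lam^2
mean = 1 / 5.03 = 100/503 ≈ 0.198807
lam^2 = 5.03^2 = 25.3009
var = 1 / 25.3009 ≈ 0.039524

0.1988, 0.0395


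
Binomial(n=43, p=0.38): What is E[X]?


E[X] = n*p = 43 * 0.38 = 16.34

16.34


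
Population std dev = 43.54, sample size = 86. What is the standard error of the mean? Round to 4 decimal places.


SE = sigma / sqrt(n)
sqrt(86) ≈ 9.273618
SE = 43.54 / 9.273618 ≈ 4.695039

4.6950


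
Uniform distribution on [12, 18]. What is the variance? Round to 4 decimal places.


Var = (b-a)^2 / 12
(b-a)^2 = (18 - 12)^2 = 36
Var = 36/12 = 3

3.0000


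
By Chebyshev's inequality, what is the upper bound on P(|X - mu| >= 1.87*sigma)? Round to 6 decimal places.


P <= 1/k^2
k^2 = 1.87^2 = 3.4969
1/k^2 = 1 / 3.4969 ≈ 0.28596757

0.285968


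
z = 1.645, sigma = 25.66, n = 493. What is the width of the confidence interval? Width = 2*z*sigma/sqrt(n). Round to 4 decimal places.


width = 2*z*sigma/sqrt(n)
2*z*sigma = 2 * 1.645 * 25.66 = 84.4214
sqrt(493) ≈ 22.203603
width = 84.4214 / 22.203603 ≈ 3.802149

3.8021


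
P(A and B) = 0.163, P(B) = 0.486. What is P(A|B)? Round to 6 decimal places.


P(A|B) = P(A and B) / P(B) = 0.163 / 0.486 = 163/486 ≈ 0.33539095

0.335391


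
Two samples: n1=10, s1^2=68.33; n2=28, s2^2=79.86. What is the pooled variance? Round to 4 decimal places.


sp^2 = ((n1-1)*s1^2 + (n2-1)*s2^2)/(n1+n2-2)
(n1-1)*s1^2 = 9 * 68.33 = 614.97
(n2-1)*s2^2 = 27 * 79.86 = 2156.22
numerator = 614.97 + 2156.22 = 2771.19
n1+n2-2 = 36
sp^2 = 2771.19 / 36 = 76.9775

76.9775


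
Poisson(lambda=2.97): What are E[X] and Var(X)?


E[X] = Var(X) = lambda = 2.97

2.97, 2.97


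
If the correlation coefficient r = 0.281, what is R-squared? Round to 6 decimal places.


R^2 = r^2 = (0.281)^2 = 0.078961

0.078961


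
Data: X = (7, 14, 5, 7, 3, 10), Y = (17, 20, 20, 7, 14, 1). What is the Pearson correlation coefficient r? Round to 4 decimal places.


r = sum((xi-xbar)(yi-ybar)) / sqrt(sum((xi-xbar)^2) * sum((yi-ybar)^2))
n = 6, xbar = 46/6 = 23/3 ≈ 7.666667, ybar = 79/6 ≈ 13.166667
Sxy = sum((xi-xbar)(yi-ybar)) = -17/3 ≈ -5.666667
Sxx = sum((xi-xbar)^2) = 226/3 ≈ 75.333333
Syy = sum((yi-ybar)^2) = 1769/6 ≈ 294.833333
sqrt(Sxx*Syy) ≈ 149.032808
r = Sxy / sqrt(Sxx*Syy) = -5.666667 / 149.032808 ≈ -0.038023

-0.0380


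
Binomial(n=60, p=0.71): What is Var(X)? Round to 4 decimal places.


Var = n*p*(1-p) = 60 * 0.71 * 0.29 = 12.354

12.3540


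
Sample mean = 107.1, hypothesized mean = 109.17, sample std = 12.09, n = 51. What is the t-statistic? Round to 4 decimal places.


t = (xbar - mu0) / (s/sqrt(n))
xbar - mu0 = 107.1 - 109.17 = -2.07
sqrt(51) ≈ 7.14142843
s/sqrt(n) = 12.09 / 7.14142843 ≈ 1.69293862
t = -2.07 / 1.69293862 ≈ -1.222726

-1.2227


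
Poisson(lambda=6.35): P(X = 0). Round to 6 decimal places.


P = e^(-lam) * lam^k / k!
e^(-6.35) ≈ 0.001746747
lam^k = 6.35^0 = 1
k! = 0! = 1
P = 0.001746747 * 1 / 1 ≈ 0.001747

0.001747


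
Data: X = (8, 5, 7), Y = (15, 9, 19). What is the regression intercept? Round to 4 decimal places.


a = ybar - b*xbar, where b = sum((xi-xbar)(yi-ybar)) / sum((xi-xbar)^2)
n = 3, xbar = 20/3 ≈ 6.666667, ybar = 43/3 ≈ 14.333333
Sxy = sum((xi-xbar)(yi-ybar)) = 34/3 ≈ 11.333333
Sxx = sum((xi-xbar)^2) = 14/3 ≈ 4.666667
b = Sxy / Sxx = 17/7 ≈ 2.428571
a = 14.333333 - 2.428571 * 6.666667 = -13/7 ≈ -1.857143

-1.8571


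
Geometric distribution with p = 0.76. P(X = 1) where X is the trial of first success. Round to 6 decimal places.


P = (1-p)^(k-1) * p
(1-p)^(k-1) = 0.24^0 = 1
P = 1 * 0.76 = 0.76

0.760000


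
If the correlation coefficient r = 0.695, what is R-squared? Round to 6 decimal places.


R^2 = r^2 = (0.695)^2 = 0.483025

0.483025


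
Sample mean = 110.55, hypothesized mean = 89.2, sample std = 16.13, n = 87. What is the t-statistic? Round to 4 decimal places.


t = (xbar - mu0) / (s/sqrt(n))
xbar - mu0 = 110.55 - 89.2 = 21.35
sqrt(87) ≈ 9.32737905
s/sqrt(n) = 16.13 / 9.32737905 ≈ 1.72931752
t = 21.35 / 1.72931752 ≈ 12.345911

12.3459


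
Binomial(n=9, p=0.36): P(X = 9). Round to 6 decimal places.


P = C(n,k) * p^k * (1-p)^(n-k)
C(9,9) = 1
p^k = 0.36^9 ≈ 0.0001015600
(1-p)^(n-k) = 0.64^0 = 1
P = 1 * 0.0001015600 * 1 ≈ 0.000102

0.000102


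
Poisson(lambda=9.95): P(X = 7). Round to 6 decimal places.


P = e^(-lam) * lam^k / k!
e^(-9.95) ≈ 0.00004772763
lam^k = 9.95^7 ≈ 9655206.468095
k! = 7! = 5040
P = 0.00004772763 * 9655206.468095 / 5040 ≈ 0.091433

0.091433


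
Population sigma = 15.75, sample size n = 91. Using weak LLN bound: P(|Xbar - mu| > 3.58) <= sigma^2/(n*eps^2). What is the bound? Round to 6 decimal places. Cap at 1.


bound = min(1, sigma^2/(n*eps^2))
sigma^2 = 15.75^2 = 248.0625
n*eps^2 = 91 * 3.58^2 = 91 * 12.8164 = 1166.2924
sigma^2/(n*eps^2) = 248.0625 / 1166.2924 ≈ 0.21269323

0.212693


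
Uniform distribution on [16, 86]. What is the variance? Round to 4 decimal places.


Var = (b-a)^2 / 12
(b-a)^2 = (86 - 16)^2 = 4900
Var = 4900/12 ≈ 408.333333

408.3333


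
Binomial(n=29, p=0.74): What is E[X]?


E[X] = n*p = 29 * 0.74 = 21.46

21.46


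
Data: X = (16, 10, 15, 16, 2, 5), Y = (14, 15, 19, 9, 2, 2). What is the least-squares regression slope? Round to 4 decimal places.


b = sum((xi-xbar)(yi-ybar)) / sum((xi-xbar)^2)
n = 6, xbar = 64/6 = 32/3 ≈ 10.666667, ybar = 61/6 ≈ 10.166667
Sxy = sum((xi-xbar)(yi-ybar)) = 499/3 ≈ 166.333333
Sxx = sum((xi-xbar)^2) = 550/3 ≈ 183.333333
b = Sxy / Sxx = 499/550 ≈ 0.907273

0.9073


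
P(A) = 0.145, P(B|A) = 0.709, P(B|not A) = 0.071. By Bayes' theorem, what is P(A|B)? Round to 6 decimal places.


P(A|B) = P(B|A)*P(A) / P(B), P(B) = P(B|A)*P(A) + P(B|not A)*P(not A)
P(B|A)*P(A) = 0.709 * 0.145 = 0.102805
P(B|not A)*P(not A) = 0.071 * 0.855 = 0.060705
P(B) = 0.102805 + 0.060705 = 0.16351
P(A|B) = 0.102805 / 0.16351 ≈ 0.62873830

0.628738


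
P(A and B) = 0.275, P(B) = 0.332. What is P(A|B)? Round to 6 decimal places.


P(A|B) = P(A and B) / P(B) = 0.275 / 0.332 = 275/332 ≈ 0.82831325

0.828313


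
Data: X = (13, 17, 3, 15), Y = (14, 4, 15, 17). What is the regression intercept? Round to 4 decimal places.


a = ybar - b*xbar, where b = sum((xi-xbar)(yi-ybar)) / sum((xi-xbar)^2)
n = 4, xbar = 48/4 = 12, ybar = 50/4 = 12.5
Sxy = sum((xi-xbar)(yi-ybar)) = -50
Sxx = sum((xi-xbar)^2) = 116
b = Sxy / Sxx = -25/58 ≈ -0.431034
a = 12.5 - (-0.431034) * 12 = 1025/58 ≈ 17.672414

17.6724


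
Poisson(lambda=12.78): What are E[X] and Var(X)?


E[X] = Var(X) = lambda = 12.78

12.78, 12.78


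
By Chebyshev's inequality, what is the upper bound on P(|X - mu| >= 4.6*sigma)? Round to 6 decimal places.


P <= 1/k^2
k^2 = 4.6^2 = 21.16
1/k^2 = 1 / 21.16 = 25/529 ≈ 0.04725898

0.047259


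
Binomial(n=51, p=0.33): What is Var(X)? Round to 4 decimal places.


Var = n*p*(1-p) = 51 * 0.33 * 0.67 = 11.2761

11.2761


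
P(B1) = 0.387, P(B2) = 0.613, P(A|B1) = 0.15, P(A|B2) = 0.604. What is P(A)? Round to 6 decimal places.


P(A) = P(A|B1)*P(B1) + P(A|B2)*P(B2)
P(A|B1)*P(B1) = 0.15 * 0.387 = 0.05805
P(A|B2)*P(B2) = 0.604 * 0.613 = 0.370252
P(A) = 0.05805 + 0.370252 = 0.428302

0.428302


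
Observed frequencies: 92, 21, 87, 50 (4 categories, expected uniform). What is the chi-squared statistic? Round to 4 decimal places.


chi2 = sum((O-E)^2/E), E = total/4
total = 250, E = 250/4 = 62.5
(92 - 62.5)^2 / 62.5 = 870.25 / 62.5 = 13.924
(21 - 62.5)^2 / 62.5 = 1722.25 / 62.5 = 27.556
(87 - 62.5)^2 / 62.5 = 600.25 / 62.5 = 9.604
(50 - 62.5)^2 / 62.5 = 156.25 / 62.5 = 2.5
chi2 = 53.584

53.5840


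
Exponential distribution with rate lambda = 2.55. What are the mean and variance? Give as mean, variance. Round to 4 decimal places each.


mean = 1/lam, var = 1/lam^2
mean = 1 / 2.55 = 20/51 ≈ 0.392157
lam^2 = 2.55^2 = 6.5025
var = 1 / 6.5025 = 400/2601 ≈ 0.153787

0.3922, 0.1538


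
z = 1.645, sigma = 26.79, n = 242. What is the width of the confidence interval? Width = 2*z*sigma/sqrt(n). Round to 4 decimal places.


width = 2*z*sigma/sqrt(n)
2*z*sigma = 2 * 1.645 * 26.79 = 88.1391
sqrt(242) ≈ 15.556349
width = 88.1391 / 15.556349 ≈ 5.665796

5.6658


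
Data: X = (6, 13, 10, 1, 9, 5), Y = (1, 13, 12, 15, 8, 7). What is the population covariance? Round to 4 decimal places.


Cov = (1/n)*sum((xi-xbar)(yi-ybar))
n = 6, xbar = 44/6 = 22/3 ≈ 7.333333, ybar = 56/6 = 28/3 ≈ 9.333333
sum((xi-xbar)(yi-ybar)) = 19/3 ≈ 6.333333
Cov = 6.333333 / 6 = 19/18 ≈ 1.055556

1.0556


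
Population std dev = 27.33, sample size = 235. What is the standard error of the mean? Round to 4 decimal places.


SE = sigma / sqrt(n)
sqrt(235) ≈ 15.329710
SE = 27.33 / 15.329710 ≈ 1.782813

1.7828


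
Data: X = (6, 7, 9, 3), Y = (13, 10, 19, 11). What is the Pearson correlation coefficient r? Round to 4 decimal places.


r = sum((xi-xbar)(yi-ybar)) / sqrt(sum((xi-xbar)^2) * sum((yi-ybar)^2))
n = 4, xbar = 25/4 = 6.25, ybar = 53/4 = 13.25
Sxy = sum((xi-xbar)(yi-ybar)) = 20.75
Sxx = sum((xi-xbar)^2) = 18.75
Syy = sum((yi-ybar)^2) = 48.75
sqrt(Sxx*Syy) ≈ 30.233467
r = Sxy / sqrt(Sxx*Syy) = 20.75 / 30.233467 ≈ 0.686326

0.6863


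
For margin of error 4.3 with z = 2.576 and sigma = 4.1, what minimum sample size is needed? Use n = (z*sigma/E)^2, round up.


z*sigma/E = 2.576 * 4.1 / 4.3 = 13202/5375 ≈ 2.456186
(z*sigma/E)^2 ≈ 6.032850
round up: n = 7

7


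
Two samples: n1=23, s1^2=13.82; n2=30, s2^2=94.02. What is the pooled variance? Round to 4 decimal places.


sp^2 = ((n1-1)*s1^2 + (n2-1)*s2^2)/(n1+n2-2)
(n1-1)*s1^2 = 22 * 13.82 = 304.04
(n2-1)*s2^2 = 29 * 94.02 = 2726.58
numerator = 304.04 + 2726.58 = 3030.62
n1+n2-2 = 51
sp^2 = 3030.62 / 51 = 151531/2550 ≈ 59.423922

59.4239


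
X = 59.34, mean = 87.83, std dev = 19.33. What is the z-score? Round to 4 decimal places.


z = (X - mu) / sigma
X - mu = 59.34 - 87.83 = -28.49
z = -28.49 / 19.33 = -2849/1933 ≈ -1.473875

-1.4739


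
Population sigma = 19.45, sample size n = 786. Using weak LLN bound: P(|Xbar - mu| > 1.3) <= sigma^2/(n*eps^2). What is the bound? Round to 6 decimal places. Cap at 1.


bound = min(1, sigma^2/(n*eps^2))
sigma^2 = 19.45^2 = 378.3025
n*eps^2 = 786 * 1.3^2 = 786 * 1.69 = 1328.34
sigma^2/(n*eps^2) = 378.3025 / 1328.34 ≈ 0.28479343

0.284793


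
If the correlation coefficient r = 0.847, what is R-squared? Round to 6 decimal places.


R^2 = r^2 = (0.847)^2 = 0.717409

0.717409


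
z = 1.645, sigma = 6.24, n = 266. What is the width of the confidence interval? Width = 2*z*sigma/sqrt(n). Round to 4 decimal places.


width = 2*z*sigma/sqrt(n)
2*z*sigma = 2 * 1.645 * 6.24 = 20.5296
sqrt(266) ≈ 16.309506
width = 20.5296 / 16.309506 ≈ 1.258751

1.2588


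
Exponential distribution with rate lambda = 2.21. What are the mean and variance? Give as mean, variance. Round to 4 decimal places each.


mean = 1/lam, var = 1/lam^2
mean = 1 / 2.21 = 100/221 ≈ 0.452489
lam^2 = 2.21^2 = 4.8841
var = 1 / 4.8841 ≈ 0.204746

0.4525, 0.2047


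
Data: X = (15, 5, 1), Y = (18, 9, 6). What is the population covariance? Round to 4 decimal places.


Cov = (1/n)*sum((xi-xbar)(yi-ybar))
n = 3, xbar = 21/3 = 7, ybar = 33/3 = 11
sum((xi-xbar)(yi-ybar)) = 90
Cov = 90 / 3 = 30

30.0000


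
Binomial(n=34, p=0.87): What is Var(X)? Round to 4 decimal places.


Var = n*p*(1-p) = 34 * 0.87 * 0.13 = 3.8454

3.8454


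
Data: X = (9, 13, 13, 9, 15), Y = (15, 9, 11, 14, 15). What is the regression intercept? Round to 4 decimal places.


a = ybar - b*xbar, where b = sum((xi-xbar)(yi-ybar)) / sum((xi-xbar)^2)
n = 5, xbar = 59/5 = 11.8, ybar = 64/5 = 12.8
Sxy = sum((xi-xbar)(yi-ybar)) = -9.2
Sxx = sum((xi-xbar)^2) = 28.8
b = Sxy / Sxx = -23/72 ≈ -0.319444
a = 12.8 - (-0.319444) * 11.8 = 1193/72 ≈ 16.569444

16.5694


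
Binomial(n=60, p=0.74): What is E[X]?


E[X] = n*p = 60 * 0.74 = 44.4

44.4


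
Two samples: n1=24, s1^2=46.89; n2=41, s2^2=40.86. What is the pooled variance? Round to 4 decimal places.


sp^2 = ((n1-1)*s1^2 + (n2-1)*s2^2)/(n1+n2-2)
(n1-1)*s1^2 = 23 * 46.89 = 1078.47
(n2-1)*s2^2 = 40 * 40.86 = 1634.4
numerator = 1078.47 + 1634.4 = 2712.87
n1+n2-2 = 63
sp^2 = 2712.87 / 63 = 30143/700 ≈ 43.061429

43.0614


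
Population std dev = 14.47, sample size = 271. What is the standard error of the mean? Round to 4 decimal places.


SE = sigma / sqrt(n)
sqrt(271) ≈ 16.462078
SE = 14.47 / 16.462078 ≈ 0.878990

0.8790


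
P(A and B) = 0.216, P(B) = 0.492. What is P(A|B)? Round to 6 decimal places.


P(A|B) = P(A and B) / P(B) = 0.216 / 0.492 = 18/41 ≈ 0.43902439

0.439024


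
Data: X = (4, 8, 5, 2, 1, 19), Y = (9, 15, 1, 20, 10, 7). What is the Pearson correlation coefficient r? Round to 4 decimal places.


r = sum((xi-xbar)(yi-ybar)) / sqrt(sum((xi-xbar)^2) * sum((yi-ybar)^2))
n = 6, xbar = 39/6 = 6.5, ybar = 62/6 = 31/3 ≈ 10.333333
Sxy = sum((xi-xbar)(yi-ybar)) = -59
Sxx = sum((xi-xbar)^2) = 217.5
Syy = sum((yi-ybar)^2) = 646/3 ≈ 215.333333
sqrt(Sxx*Syy) ≈ 216.413955
r = Sxy / sqrt(Sxx*Syy) = -59 / 216.413955 ≈ -0.272626

-0.2726


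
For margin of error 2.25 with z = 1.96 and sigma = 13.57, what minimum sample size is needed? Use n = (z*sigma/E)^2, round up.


z*sigma/E = 1.96 * 13.57 / 2.25 = 66493/5625 ≈ 11.820978
(z*sigma/E)^2 ≈ 139.735516
round up: n = 140

140


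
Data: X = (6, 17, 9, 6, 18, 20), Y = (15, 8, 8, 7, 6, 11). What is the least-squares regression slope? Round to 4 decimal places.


b = sum((xi-xbar)(yi-ybar)) / sum((xi-xbar)^2)
n = 6, xbar = 76/6 = 38/3 ≈ 12.666667, ybar = 55/6 ≈ 9.166667
Sxy = sum((xi-xbar)(yi-ybar)) = -86/3 ≈ -28.666667
Sxx = sum((xi-xbar)^2) = 610/3 ≈ 203.333333
b = Sxy / Sxx = -43/305 ≈ -0.140984

-0.1410


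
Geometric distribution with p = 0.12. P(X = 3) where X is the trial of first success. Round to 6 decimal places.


P = (1-p)^(k-1) * p
(1-p)^(k-1) = 0.88^2 = 0.7744
P = 0.7744 * 0.12 = 0.092928

0.092928


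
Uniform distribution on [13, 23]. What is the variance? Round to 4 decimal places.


Var = (b-a)^2 / 12
(b-a)^2 = (23 - 13)^2 = 100
Var = 100/12 ≈ 8.333333

8.3333


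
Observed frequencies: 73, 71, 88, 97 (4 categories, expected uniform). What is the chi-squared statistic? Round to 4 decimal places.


chi2 = sum((O-E)^2/E), E = total/4
total = 329, E = 329/4 = 82.25
(73 - 82.25)^2 / 82.25 = 85.5625 / 82.25 = 1369/1316 ≈ 1.040274
(71 - 82.25)^2 / 82.25 = 126.5625 / 82.25 = 2025/1316 ≈ 1.538754
(88 - 82.25)^2 / 82.25 = 33.0625 / 82.25 = 529/1316 ≈ 0.401976
(97 - 82.25)^2 / 82.25 = 217.5625 / 82.25 = 3481/1316 ≈ 2.645137
chi2 = 1851/329 ≈ 5.626140

5.6261


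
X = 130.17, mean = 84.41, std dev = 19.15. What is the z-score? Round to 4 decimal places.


z = (X - mu) / sigma
X - mu = 130.17 - 84.41 = 45.76
z = 45.76 / 19.15 = 4576/1915 ≈ 2.389556

2.3896


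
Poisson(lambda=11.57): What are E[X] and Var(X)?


E[X] = Var(X) = lambda = 11.57

11.57, 11.57


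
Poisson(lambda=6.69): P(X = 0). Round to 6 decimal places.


P = e^(-lam) * lam^k / k!
e^(-6.69) ≈ 0.001243283
lam^k = 6.69^0 = 1
k! = 0! = 1
P = 0.001243283 * 1 / 1 ≈ 0.001243

0.001243


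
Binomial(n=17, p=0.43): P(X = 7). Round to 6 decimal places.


P = C(n,k) * p^k * (1-p)^(n-k)
C(17,7) = 19448
p^k = 0.43^7 ≈ 0.002718186
(1-p)^(n-k) = 0.57^10 ≈ 0.003620333
P = 19448 * 0.002718186 * 0.003620333 ≈ 0.191383

0.191383


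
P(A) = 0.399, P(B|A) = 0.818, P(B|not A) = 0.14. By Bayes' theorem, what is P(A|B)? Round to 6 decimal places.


P(A|B) = P(B|A)*P(A) / P(B), P(B) = P(B|A)*P(A) + P(B|not A)*P(not A)
P(B|A)*P(A) = 0.818 * 0.399 = 0.326382
P(B|not A)*P(not A) = 0.14 * 0.601 = 0.08414
P(B) = 0.326382 + 0.08414 = 0.410522
P(A|B) = 0.326382 / 0.410522 ≈ 0.79504144

0.795041


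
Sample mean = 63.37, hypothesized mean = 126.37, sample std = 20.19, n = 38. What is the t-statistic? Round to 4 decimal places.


t = (xbar - mu0) / (s/sqrt(n))
xbar - mu0 = 63.37 - 126.37 = -63
sqrt(38) ≈ 6.16441400
s/sqrt(n) = 20.19 / 6.16441400 ≈ 3.27525049
t = -63 / 3.27525049 ≈ -19.235170

-19.2352


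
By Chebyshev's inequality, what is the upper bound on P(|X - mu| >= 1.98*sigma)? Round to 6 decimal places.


P <= 1/k^2
k^2 = 1.98^2 = 3.9204
1/k^2 = 1 / 3.9204 = 2500/9801 ≈ 0.25507601

0.255076


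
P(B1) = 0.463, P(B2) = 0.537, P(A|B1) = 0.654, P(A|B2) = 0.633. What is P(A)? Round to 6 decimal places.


P(A) = P(A|B1)*P(B1) + P(A|B2)*P(B2)
P(A|B1)*P(B1) = 0.654 * 0.463 = 0.302802
P(A|B2)*P(B2) = 0.633 * 0.537 = 0.339921
P(A) = 0.302802 + 0.339921 = 0.642723

0.642723


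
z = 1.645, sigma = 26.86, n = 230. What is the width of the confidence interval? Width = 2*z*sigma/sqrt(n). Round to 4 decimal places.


width = 2*z*sigma/sqrt(n)
2*z*sigma = 2 * 1.645 * 26.86 = 88.3694
sqrt(230) ≈ 15.165751
width = 88.3694 / 15.165751 ≈ 5.826906

5.8269


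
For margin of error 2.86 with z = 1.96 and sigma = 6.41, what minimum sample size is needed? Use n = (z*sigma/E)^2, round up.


z*sigma/E = 1.96 * 6.41 / 2.86 = 31409/7150 ≈ 4.392867
(z*sigma/E)^2 ≈ 19.297282
round up: n = 20

20
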